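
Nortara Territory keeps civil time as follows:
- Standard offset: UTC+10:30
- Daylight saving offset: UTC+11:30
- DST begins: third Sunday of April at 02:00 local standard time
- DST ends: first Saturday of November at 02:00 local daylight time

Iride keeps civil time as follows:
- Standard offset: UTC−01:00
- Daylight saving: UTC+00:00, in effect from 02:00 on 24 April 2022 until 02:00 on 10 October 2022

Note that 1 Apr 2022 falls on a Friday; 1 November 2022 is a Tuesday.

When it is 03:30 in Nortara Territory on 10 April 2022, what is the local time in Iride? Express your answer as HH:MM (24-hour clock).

1 April 2022 is a Friday, so the first Sunday is April 3 and the third is April 17.
1 November 2022 is a Tuesday, so the first Saturday is November 5.
10 April 2022 does not fall between 17 April and 5 November, so daylight saving is not in effect and Nortara Territory is at UTC+10:30.
03:30 Nortara Territory − 10h30m = 17:00 UTC (rolling into the previous day, 9 April 2022).
At the standard offset (UTC−01:00), 17:00 UTC − 1h = 16:00 Iride standard time.
The standard-time date in Iride, 9 April 2022, is outside the daylight-saving period (24 April – 10 October), so Iride is on standard time, UTC−01:00.
17:00 UTC − 1h = 16:00 Iride.

16:00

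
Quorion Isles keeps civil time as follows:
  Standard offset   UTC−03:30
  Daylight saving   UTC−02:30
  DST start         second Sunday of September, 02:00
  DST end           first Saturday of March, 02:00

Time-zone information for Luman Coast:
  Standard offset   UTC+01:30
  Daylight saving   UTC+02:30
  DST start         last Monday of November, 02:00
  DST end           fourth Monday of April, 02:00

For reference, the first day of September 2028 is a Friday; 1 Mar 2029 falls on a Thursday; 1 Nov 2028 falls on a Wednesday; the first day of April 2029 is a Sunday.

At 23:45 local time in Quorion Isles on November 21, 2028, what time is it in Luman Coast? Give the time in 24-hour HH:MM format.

03:45

1 September 2028 is a Friday, so the first Sunday is September 3 and the second is September 10.
1 March 2029 is a Thursday, so the first Saturday is March 3.
November 21, 2028 lies within the daylight-saving period (10 September 2028 – 3 March 2029), so Quorion Isles is on daylight time, UTC−02:30.
23:45 Quorion Isles + 2h30m = 02:15 UTC (rolling into the next day, 22 November 2028).
1 November 2028 is a Wednesday, so Mondays fall on 6, 13, 20, 27; the last is November 27.
1 April 2029 is a Sunday, so the first Monday is April 2 and the fourth is April 23.
At the standard offset (UTC+01:30), 02:15 UTC + 1h30m = 03:45 Luman Coast standard time.
Daylight saving runs 27 November 2028 – 23 April 2029; the standard-time date in Luman Coast, November 22, 2028, is outside that window, so Luman Coast is on standard time at UTC+01:30.
02:15 UTC + 1h30m = 03:45 Luman Coast.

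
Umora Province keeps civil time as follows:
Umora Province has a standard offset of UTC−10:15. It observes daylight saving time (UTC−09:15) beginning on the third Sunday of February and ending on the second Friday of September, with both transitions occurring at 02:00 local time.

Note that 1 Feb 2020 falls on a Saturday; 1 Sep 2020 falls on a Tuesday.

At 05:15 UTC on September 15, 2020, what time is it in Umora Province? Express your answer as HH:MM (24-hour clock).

19:00

1 February 2020 is a Saturday, so the first Sunday is February 2 and the third is February 16.
1 September 2020 is a Tuesday, so the first Friday is September 4 and the second is September 11.
At the standard offset (UTC−10:15), 05:15 UTC − 10h15m = 19:00 Umora Province standard time (rolling into the previous day, 14 September 2020).
The standard-time date in Umora Province, September 14, 2020, does not fall between 16 February and 11 September, so daylight saving is not in effect and Umora Province is at UTC−10:15.
05:15 UTC − 10h15m = 19:00 local (rolling into the previous day, 14 September 2020).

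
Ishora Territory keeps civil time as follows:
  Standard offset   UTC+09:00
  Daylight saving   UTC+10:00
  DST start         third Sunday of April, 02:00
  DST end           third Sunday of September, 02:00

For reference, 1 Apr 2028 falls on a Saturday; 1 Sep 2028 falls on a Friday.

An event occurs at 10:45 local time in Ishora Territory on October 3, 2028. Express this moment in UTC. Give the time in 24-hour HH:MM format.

1 April 2028 is a Saturday, so the first Sunday is April 2 and the third is April 16.
1 September 2028 is a Friday, so the first Sunday is September 3 and the third is September 17.
Daylight saving runs 16 April – 17 September; October 3, 2028 is outside that window, so Ishora Territory is on standard time at UTC+09:00.
10:45 local − 9h = 01:45 UTC.

01:45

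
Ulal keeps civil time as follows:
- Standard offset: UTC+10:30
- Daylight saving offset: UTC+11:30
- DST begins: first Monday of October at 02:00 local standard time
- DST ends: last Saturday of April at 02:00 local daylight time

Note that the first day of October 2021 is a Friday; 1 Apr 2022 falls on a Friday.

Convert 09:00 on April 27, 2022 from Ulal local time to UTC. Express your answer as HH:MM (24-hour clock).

21:30

1 October 2021 is a Friday, so the first Monday is October 4.
1 April 2022 is a Friday, so Saturdays fall on 2, 9, 16, 23, 30; the last is April 30.
Daylight saving runs 4 October 2021 – 30 April 2022; April 27, 2022 is inside that window, so Ulal is at UTC+11:30.
09:00 local − 11h30m = 21:30 UTC (rolling into the previous day, 26 April 2022).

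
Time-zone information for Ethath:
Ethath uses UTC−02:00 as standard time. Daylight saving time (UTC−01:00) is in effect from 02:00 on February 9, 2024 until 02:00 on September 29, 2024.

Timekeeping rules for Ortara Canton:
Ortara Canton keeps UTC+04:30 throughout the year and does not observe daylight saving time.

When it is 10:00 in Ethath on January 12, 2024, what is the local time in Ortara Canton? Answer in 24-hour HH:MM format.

January 12, 2024 does not fall between 9 February and 29 September, so daylight saving is not in effect and Ethath is at UTC−02:00.
10:00 Ethath + 2h = 12:00 UTC.
Ortara Canton has no daylight saving, so its offset is UTC+04:30 year-round.
12:00 UTC + 4h30m = 16:30 Ortara Canton.

16:30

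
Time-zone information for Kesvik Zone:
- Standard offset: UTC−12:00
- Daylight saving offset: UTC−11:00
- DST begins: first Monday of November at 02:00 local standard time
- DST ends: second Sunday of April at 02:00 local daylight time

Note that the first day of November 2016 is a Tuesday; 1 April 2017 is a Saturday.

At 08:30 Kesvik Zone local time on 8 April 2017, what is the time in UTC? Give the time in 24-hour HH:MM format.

19:30

1 November 2016 is a Tuesday, so the first Monday is November 7.
1 April 2017 is a Saturday, so the first Sunday is April 2 and the second is April 9.
Daylight saving runs 7 November 2016 – 9 April 2017; 8 April 2017 is inside that window, so Kesvik Zone is at UTC−11:00.
08:30 local + 11h = 19:30 UTC.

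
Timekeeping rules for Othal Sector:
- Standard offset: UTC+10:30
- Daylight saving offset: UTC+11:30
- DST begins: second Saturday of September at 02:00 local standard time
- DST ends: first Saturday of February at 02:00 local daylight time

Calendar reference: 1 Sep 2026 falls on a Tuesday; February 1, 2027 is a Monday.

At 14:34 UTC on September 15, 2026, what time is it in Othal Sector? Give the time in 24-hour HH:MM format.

1 September 2026 is a Tuesday, so the first Saturday is September 5 and the second is September 12.
1 February 2027 is a Monday, so the first Saturday is February 6.
At the standard offset (UTC+10:30), 14:34 UTC + 10h30m = 01:04 Othal Sector standard time (rolling into the next day, 16 September 2026).
The standard-time date in Othal Sector, September 16, 2026, lies within the daylight-saving period (12 September 2026 – 6 February 2027), so Othal Sector is on daylight time, UTC+11:30.
14:34 UTC + 11h30m = 02:04 local (rolling into the next day, 16 September 2026).

02:04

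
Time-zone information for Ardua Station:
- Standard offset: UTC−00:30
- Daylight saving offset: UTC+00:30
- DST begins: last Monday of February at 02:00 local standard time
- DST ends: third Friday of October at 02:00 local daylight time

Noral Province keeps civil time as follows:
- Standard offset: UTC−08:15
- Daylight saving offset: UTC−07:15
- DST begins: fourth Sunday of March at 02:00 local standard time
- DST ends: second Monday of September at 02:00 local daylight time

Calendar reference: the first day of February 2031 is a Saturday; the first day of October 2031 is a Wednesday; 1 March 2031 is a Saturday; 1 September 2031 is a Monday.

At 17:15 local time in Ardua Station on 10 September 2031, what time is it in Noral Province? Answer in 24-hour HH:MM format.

1 February 2031 is a Saturday, so Mondays fall on 3, 10, 17, 24; the last is February 24.
1 October 2031 is a Wednesday, so the first Friday is October 3 and the third is October 17.
Daylight saving runs 24 February – 17 October; 10 September 2031 is inside that window, so Ardua Station is at UTC+00:30.
17:15 Ardua Station − 0h30m = 16:45 UTC.
1 March 2031 is a Saturday, so the first Sunday is March 2 and the fourth is March 23.
1 September 2031 is a Monday, so the first Monday is September 1 and the second is September 8.
At the standard offset (UTC−08:15), 16:45 UTC − 8h15m = 08:30 Noral Province standard time.
Daylight saving runs 23 March – 8 September; the standard-time date in Noral Province, 10 September 2031, is outside that window, so Noral Province is on standard time at UTC−08:15.
16:45 UTC − 8h15m = 08:30 Noral Province.

08:30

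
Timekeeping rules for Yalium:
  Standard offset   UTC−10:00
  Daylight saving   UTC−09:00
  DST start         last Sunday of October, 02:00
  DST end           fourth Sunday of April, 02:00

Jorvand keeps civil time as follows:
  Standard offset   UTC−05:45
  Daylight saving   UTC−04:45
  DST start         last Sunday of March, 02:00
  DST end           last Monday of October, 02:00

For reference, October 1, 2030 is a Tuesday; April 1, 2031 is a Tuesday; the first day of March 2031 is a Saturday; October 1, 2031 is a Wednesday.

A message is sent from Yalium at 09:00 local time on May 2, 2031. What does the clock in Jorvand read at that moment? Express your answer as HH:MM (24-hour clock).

1 October 2030 is a Tuesday, so Sundays fall on 6, 13, 20, 27; the last is October 27.
1 April 2031 is a Tuesday, so the first Sunday is April 6 and the fourth is April 27.
May 2, 2031 is outside the daylight-saving period (27 October 2030 – 27 April 2031), so Yalium is on standard time, UTC−10:00.
09:00 Yalium + 10h = 19:00 UTC.
1 March 2031 is a Saturday, so Sundays fall on 2, 9, 16, 23, 30; the last is March 30.
1 October 2031 is a Wednesday, so Mondays fall on 6, 13, 20, 27; the last is October 27.
At the standard offset (UTC−05:45), 19:00 UTC − 5h45m = 13:15 Jorvand standard time.
The standard-time date in Jorvand, May 2, 2031, lies within the daylight-saving period (30 March – 27 October), so Jorvand is on daylight time, UTC−04:45.
19:00 UTC − 4h45m = 14:15 Jorvand.

14:15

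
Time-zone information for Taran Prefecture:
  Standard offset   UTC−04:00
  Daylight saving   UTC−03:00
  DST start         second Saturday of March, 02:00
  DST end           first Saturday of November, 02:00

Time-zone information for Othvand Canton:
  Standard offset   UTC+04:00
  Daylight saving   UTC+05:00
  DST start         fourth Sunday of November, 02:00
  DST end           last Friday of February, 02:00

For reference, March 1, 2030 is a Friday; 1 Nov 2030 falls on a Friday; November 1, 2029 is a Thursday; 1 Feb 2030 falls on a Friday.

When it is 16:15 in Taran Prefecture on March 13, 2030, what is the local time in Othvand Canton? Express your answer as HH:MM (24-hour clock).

1 March 2030 is a Friday, so the first Saturday is March 2 and the second is March 9.
1 November 2030 is a Friday, so the first Saturday is November 2.
Daylight saving runs 9 March – 2 November; March 13, 2030 is inside that window, so Taran Prefecture is at UTC−03:00.
16:15 Taran Prefecture + 3h = 19:15 UTC.
1 November 2029 is a Thursday, so the first Sunday is November 4 and the fourth is November 25.
1 February 2030 is a Friday, so Fridays fall on 1, 8, 15, 22; the last is February 22.
At the standard offset (UTC+04:00), 19:15 UTC + 4h = 23:15 Othvand Canton standard time.
The standard-time date in Othvand Canton, March 13, 2030, does not fall between 25 November 2029 and 22 February 2030, so daylight saving is not in effect and Othvand Canton is at UTC+04:00.
19:15 UTC + 4h = 23:15 Othvand Canton.

23:15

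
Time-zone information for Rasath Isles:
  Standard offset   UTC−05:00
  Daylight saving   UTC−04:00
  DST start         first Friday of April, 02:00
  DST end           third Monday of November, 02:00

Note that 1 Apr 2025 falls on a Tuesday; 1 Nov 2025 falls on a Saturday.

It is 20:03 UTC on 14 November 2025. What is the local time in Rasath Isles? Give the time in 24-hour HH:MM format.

16:03

1 April 2025 is a Tuesday, so the first Friday is April 4.
1 November 2025 is a Saturday, so the first Monday is November 3 and the third is November 17.
At the standard offset (UTC−05:00), 20:03 UTC − 5h = 15:03 Rasath Isles standard time.
Daylight saving runs 4 April – 17 November; the standard-time date in Rasath Isles, 14 November 2025, is inside that window, so Rasath Isles is at UTC−04:00.
20:03 UTC − 4h = 16:03 local.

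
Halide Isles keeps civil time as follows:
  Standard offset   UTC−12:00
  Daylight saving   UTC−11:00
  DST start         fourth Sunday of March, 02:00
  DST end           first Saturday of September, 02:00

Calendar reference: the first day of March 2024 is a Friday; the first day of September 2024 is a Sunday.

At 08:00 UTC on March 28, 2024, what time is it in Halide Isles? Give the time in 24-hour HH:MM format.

1 March 2024 is a Friday, so the first Sunday is March 3 and the fourth is March 24.
1 September 2024 is a Sunday, so the first Saturday is September 7.
At the standard offset (UTC−12:00), 08:00 UTC − 12h = 20:00 Halide Isles standard time (rolling into the previous day, 27 March 2024).
Daylight saving runs 24 March – 7 September; the standard-time date in Halide Isles, March 27, 2024, is inside that window, so Halide Isles is at UTC−11:00.
08:00 UTC − 11h = 21:00 local (rolling into the previous day, 27 March 2024).

21:00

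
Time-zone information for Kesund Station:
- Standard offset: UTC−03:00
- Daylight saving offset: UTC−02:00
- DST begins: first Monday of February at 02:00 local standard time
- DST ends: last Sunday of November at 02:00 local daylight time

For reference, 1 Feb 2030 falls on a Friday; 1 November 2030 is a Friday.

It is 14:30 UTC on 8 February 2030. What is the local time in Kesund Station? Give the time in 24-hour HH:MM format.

1 February 2030 is a Friday, so the first Monday is February 4.
1 November 2030 is a Friday, so Sundays fall on 3, 10, 17, 24; the last is November 24.
At the standard offset (UTC−03:00), 14:30 UTC − 3h = 11:30 Kesund Station standard time.
The standard-time date in Kesund Station, 8 February 2030, lies within the daylight-saving period (4 February – 24 November), so Kesund Station is on daylight time, UTC−02:00.
14:30 UTC − 2h = 12:30 local.

12:30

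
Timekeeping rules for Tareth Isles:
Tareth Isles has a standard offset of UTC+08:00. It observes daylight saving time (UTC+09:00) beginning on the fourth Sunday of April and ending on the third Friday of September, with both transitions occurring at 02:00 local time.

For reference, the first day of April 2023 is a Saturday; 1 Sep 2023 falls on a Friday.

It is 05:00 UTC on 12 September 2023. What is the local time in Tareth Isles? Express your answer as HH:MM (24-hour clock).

1 April 2023 is a Saturday, so the first Sunday is April 2 and the fourth is April 23.
1 September 2023 is a Friday, so the first Friday is September 1 and the third is September 15.
At the standard offset (UTC+08:00), 05:00 UTC + 8h = 13:00 Tareth Isles standard time.
The standard-time date in Tareth Isles, 12 September 2023, lies within the daylight-saving period (23 April – 15 September), so Tareth Isles is on daylight time, UTC+09:00.
05:00 UTC + 9h = 14:00 local.

14:00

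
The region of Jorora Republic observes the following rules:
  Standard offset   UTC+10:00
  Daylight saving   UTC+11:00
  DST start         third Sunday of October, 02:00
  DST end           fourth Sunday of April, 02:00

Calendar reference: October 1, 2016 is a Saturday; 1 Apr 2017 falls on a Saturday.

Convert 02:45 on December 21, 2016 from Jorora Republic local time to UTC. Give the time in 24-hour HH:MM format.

15:45

1 October 2016 is a Saturday, so the first Sunday is October 2 and the third is October 16.
1 April 2017 is a Saturday, so the first Sunday is April 2 and the fourth is April 23.
Daylight saving runs 16 October 2016 – 23 April 2017; December 21, 2016 is inside that window, so Jorora Republic is at UTC+11:00.
02:45 local − 11h = 15:45 UTC (rolling into the previous day, 20 December 2016).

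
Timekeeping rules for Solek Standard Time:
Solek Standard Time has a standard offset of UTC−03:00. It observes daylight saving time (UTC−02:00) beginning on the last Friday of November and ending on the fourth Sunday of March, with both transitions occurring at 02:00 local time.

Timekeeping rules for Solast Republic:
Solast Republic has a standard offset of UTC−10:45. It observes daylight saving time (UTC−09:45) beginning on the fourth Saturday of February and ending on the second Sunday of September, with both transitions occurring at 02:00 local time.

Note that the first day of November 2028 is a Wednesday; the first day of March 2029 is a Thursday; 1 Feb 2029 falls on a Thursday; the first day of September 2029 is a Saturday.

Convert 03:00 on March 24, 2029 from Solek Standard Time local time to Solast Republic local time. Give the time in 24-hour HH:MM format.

1 November 2028 is a Wednesday, so Fridays fall on 3, 10, 17, 24; the last is November 24.
1 March 2029 is a Thursday, so the first Sunday is March 4 and the fourth is March 25.
March 24, 2029 lies within the daylight-saving period (24 November 2028 – 25 March 2029), so Solek Standard Time is on daylight time, UTC−02:00.
03:00 Solek Standard Time + 2h = 05:00 UTC.
1 February 2029 is a Thursday, so the first Saturday is February 3 and the fourth is February 24.
1 September 2029 is a Saturday, so the first Sunday is September 2 and the second is September 9.
At the standard offset (UTC−10:45), 05:00 UTC − 10h45m = 18:15 Solast Republic standard time (rolling into the previous day, 23 March 2029).
The standard-time date in Solast Republic, March 23, 2029, lies within the daylight-saving period (24 February – 9 September), so Solast Republic is on daylight time, UTC−09:45.
05:00 UTC − 9h45m = 19:15 Solast Republic (rolling into the previous day, 23 March 2029).

19:15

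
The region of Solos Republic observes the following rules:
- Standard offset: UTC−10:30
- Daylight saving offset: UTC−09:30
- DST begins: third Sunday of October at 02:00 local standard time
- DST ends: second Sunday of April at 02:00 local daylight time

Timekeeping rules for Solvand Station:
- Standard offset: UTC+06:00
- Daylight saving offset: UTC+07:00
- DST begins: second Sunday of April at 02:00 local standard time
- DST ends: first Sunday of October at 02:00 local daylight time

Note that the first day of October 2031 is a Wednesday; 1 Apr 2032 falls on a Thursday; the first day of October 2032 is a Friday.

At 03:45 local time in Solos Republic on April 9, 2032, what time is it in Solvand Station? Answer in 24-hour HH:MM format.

1 October 2031 is a Wednesday, so the first Sunday is October 5 and the third is October 19.
1 April 2032 is a Thursday, so the first Sunday is April 4 and the second is April 11.
April 9, 2032 lies within the daylight-saving period (19 October 2031 – 11 April 2032), so Solos Republic is on daylight time, UTC−09:30.
03:45 Solos Republic + 9h30m = 13:15 UTC.
1 April 2032 is a Thursday, so the first Sunday is April 4 and the second is April 11.
1 October 2032 is a Friday, so the first Sunday is October 3.
At the standard offset (UTC+06:00), 13:15 UTC + 6h = 19:15 Solvand Station standard time.
The standard-time date in Solvand Station, April 9, 2032, does not fall between 11 April and 3 October, so daylight saving is not in effect and Solvand Station is at UTC+06:00.
13:15 UTC + 6h = 19:15 Solvand Station.

19:15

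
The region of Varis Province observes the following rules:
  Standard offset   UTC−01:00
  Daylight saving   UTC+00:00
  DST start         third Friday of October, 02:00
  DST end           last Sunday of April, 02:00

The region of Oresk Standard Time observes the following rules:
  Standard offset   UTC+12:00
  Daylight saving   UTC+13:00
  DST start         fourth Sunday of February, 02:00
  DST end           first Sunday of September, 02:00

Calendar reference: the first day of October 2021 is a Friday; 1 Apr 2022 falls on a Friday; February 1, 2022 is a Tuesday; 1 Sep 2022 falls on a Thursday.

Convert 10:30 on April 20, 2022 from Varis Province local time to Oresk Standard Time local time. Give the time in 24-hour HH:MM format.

1 October 2021 is a Friday, so the first Friday is October 1 and the third is October 15.
1 April 2022 is a Friday, so Sundays fall on 3, 10, 17, 24; the last is April 24.
Daylight saving runs 15 October 2021 – 24 April 2022; April 20, 2022 is inside that window, so Varis Province is at UTC+00:00.
10:30 Varis Province − 0h = 10:30 UTC.
1 February 2022 is a Tuesday, so the first Sunday is February 6 and the fourth is February 27.
1 September 2022 is a Thursday, so the first Sunday is September 4.
At the standard offset (UTC+12:00), 10:30 UTC + 12h = 22:30 Oresk Standard Time standard time.
The standard-time date in Oresk Standard Time, April 20, 2022, lies within the daylight-saving period (27 February – 4 September), so Oresk Standard Time is on daylight time, UTC+13:00.
10:30 UTC + 13h = 23:30 Oresk Standard Time.

23:30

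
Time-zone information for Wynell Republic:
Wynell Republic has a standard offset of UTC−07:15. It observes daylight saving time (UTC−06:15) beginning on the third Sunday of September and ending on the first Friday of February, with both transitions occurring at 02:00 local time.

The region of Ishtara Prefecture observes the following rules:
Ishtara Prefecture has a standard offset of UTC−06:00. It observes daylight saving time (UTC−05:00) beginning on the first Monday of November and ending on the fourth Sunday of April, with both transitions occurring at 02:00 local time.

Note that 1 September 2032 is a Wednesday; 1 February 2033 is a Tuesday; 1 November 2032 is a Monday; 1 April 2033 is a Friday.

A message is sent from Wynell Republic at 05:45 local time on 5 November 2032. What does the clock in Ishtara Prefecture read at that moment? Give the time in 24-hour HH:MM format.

1 September 2032 is a Wednesday, so the first Sunday is September 5 and the third is September 19.
1 February 2033 is a Tuesday, so the first Friday is February 4.
5 November 2032 falls between 19 September 2032 and 4 February 2033, so daylight saving is in effect and Wynell Republic is at UTC−06:15.
05:45 Wynell Republic + 6h15m = 12:00 UTC.
1 November 2032 is a Monday, so the first Monday is November 1.
1 April 2033 is a Friday, so the first Sunday is April 3 and the fourth is April 24.
At the standard offset (UTC−06:00), 12:00 UTC − 6h = 06:00 Ishtara Prefecture standard time.
The standard-time date in Ishtara Prefecture, 5 November 2032, lies within the daylight-saving period (1 November 2032 – 24 April 2033), so Ishtara Prefecture is on daylight time, UTC−05:00.
12:00 UTC − 5h = 07:00 Ishtara Prefecture.

07:00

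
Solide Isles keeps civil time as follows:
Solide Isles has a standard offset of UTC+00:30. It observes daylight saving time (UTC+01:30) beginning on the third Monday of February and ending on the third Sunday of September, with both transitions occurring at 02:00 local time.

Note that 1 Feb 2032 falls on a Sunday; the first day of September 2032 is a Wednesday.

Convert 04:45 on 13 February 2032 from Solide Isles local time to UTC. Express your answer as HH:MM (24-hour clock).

04:15

1 February 2032 is a Sunday, so the first Monday is February 2 and the third is February 16.
1 September 2032 is a Wednesday, so the first Sunday is September 5 and the third is September 19.
13 February 2032 is outside the daylight-saving period (16 February – 19 September), so Solide Isles is on standard time, UTC+00:30.
04:45 local − 0h30m = 04:15 UTC.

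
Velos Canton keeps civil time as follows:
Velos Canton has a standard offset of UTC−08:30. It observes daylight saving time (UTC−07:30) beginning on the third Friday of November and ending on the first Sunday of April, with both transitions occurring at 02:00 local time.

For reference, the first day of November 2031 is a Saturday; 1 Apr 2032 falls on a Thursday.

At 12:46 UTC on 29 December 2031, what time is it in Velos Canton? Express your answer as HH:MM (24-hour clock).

1 November 2031 is a Saturday, so the first Friday is November 7 and the third is November 21.
1 April 2032 is a Thursday, so the first Sunday is April 4.
At the standard offset (UTC−08:30), 12:46 UTC − 8h30m = 04:16 Velos Canton standard time.
The standard-time date in Velos Canton, 29 December 2031, lies within the daylight-saving period (21 November 2031 – 4 April 2032), so Velos Canton is on daylight time, UTC−07:30.
12:46 UTC − 7h30m = 05:16 local.

05:16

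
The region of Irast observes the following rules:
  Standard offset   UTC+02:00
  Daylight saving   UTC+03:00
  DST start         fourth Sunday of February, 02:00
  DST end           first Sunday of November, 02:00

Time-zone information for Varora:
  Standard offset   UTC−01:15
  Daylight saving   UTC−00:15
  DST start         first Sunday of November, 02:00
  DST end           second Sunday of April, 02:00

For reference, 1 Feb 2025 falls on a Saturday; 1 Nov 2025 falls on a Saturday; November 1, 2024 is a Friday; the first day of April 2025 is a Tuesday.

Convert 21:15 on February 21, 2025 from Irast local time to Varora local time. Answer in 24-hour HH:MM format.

1 February 2025 is a Saturday, so the first Sunday is February 2 and the fourth is February 23.
1 November 2025 is a Saturday, so the first Sunday is November 2.
February 21, 2025 does not fall between 23 February and 2 November, so daylight saving is not in effect and Irast is at UTC+02:00.
21:15 Irast − 2h = 19:15 UTC.
1 November 2024 is a Friday, so the first Sunday is November 3.
1 April 2025 is a Tuesday, so the first Sunday is April 6 and the second is April 13.
At the standard offset (UTC−01:15), 19:15 UTC − 1h15m = 18:00 Varora standard time.
The standard-time date in Varora, February 21, 2025, falls between 3 November 2024 and 13 April 2025, so daylight saving is in effect and Varora is at UTC−00:15.
19:15 UTC − 0h15m = 19:00 Varora.

19:00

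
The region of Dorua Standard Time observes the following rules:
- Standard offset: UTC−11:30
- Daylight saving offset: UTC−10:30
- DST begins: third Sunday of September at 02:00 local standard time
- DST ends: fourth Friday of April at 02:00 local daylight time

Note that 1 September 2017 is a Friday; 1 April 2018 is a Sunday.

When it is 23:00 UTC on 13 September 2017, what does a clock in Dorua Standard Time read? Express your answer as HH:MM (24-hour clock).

11:30

1 September 2017 is a Friday, so the first Sunday is September 3 and the third is September 17.
1 April 2018 is a Sunday, so the first Friday is April 6 and the fourth is April 27.
At the standard offset (UTC−11:30), 23:00 UTC − 11h30m = 11:30 Dorua Standard Time standard time.
The standard-time date in Dorua Standard Time, 13 September 2017, is outside the daylight-saving period (17 September 2017 – 27 April 2018), so Dorua Standard Time is on standard time, UTC−11:30.
23:00 UTC − 11h30m = 11:30 local.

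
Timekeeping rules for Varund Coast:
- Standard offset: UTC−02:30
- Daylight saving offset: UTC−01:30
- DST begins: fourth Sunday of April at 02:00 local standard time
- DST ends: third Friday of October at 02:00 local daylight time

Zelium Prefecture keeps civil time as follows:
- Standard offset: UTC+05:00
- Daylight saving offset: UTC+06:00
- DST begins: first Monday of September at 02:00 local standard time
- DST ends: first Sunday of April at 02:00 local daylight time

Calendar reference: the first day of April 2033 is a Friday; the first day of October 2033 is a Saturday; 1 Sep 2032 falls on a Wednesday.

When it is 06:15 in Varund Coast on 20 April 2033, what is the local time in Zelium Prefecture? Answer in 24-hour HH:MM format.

1 April 2033 is a Friday, so the first Sunday is April 3 and the fourth is April 24.
1 October 2033 is a Saturday, so the first Friday is October 7 and the third is October 21.
Daylight saving runs 24 April – 21 October; 20 April 2033 is outside that window, so Varund Coast is on standard time at UTC−02:30.
06:15 Varund Coast + 2h30m = 08:45 UTC.
1 September 2032 is a Wednesday, so the first Monday is September 6.
1 April 2033 is a Friday, so the first Sunday is April 3.
At the standard offset (UTC+05:00), 08:45 UTC + 5h = 13:45 Zelium Prefecture standard time.
The standard-time date in Zelium Prefecture, 20 April 2033, is outside the daylight-saving period (6 September 2032 – 3 April 2033), so Zelium Prefecture is on standard time, UTC+05:00.
08:45 UTC + 5h = 13:45 Zelium Prefecture.

13:45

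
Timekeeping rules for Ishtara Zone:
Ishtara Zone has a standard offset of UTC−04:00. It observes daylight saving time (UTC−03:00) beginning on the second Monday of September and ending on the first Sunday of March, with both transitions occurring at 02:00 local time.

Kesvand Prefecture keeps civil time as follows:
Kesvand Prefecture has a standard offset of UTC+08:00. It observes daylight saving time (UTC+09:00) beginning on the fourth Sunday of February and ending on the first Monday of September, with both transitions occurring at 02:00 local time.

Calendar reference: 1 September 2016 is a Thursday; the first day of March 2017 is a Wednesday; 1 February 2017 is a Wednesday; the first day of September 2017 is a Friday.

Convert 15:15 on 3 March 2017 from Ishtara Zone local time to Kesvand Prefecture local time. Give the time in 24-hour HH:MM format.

03:15

1 September 2016 is a Thursday, so the first Monday is September 5 and the second is September 12.
1 March 2017 is a Wednesday, so the first Sunday is March 5.
3 March 2017 falls between 12 September 2016 and 5 March 2017, so daylight saving is in effect and Ishtara Zone is at UTC−03:00.
15:15 Ishtara Zone + 3h = 18:15 UTC.
1 February 2017 is a Wednesday, so the first Sunday is February 5 and the fourth is February 26.
1 September 2017 is a Friday, so the first Monday is September 4.
At the standard offset (UTC+08:00), 18:15 UTC + 8h = 02:15 Kesvand Prefecture standard time (rolling into the next day, 4 March 2017).
Daylight saving runs 26 February – 4 September; the standard-time date in Kesvand Prefecture, 4 March 2017, is inside that window, so Kesvand Prefecture is at UTC+09:00.
18:15 UTC + 9h = 03:15 Kesvand Prefecture (rolling into the next day, 4 March 2017).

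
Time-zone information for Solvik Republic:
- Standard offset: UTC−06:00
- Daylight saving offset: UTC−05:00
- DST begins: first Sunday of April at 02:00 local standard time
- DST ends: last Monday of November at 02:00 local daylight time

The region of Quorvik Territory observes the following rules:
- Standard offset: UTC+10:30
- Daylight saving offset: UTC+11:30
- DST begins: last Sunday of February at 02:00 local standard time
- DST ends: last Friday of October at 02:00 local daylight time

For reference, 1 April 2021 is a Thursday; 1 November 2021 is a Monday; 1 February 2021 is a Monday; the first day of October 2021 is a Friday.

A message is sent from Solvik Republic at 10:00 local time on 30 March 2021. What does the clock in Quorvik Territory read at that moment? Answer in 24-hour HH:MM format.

1 April 2021 is a Thursday, so the first Sunday is April 4.
1 November 2021 is a Monday, so Mondays fall on 1, 8, 15, 22, 29; the last is November 29.
30 March 2021 is outside the daylight-saving period (4 April – 29 November), so Solvik Republic is on standard time, UTC−06:00.
10:00 Solvik Republic + 6h = 16:00 UTC.
1 February 2021 is a Monday, so Sundays fall on 7, 14, 21, 28; the last is February 28.
1 October 2021 is a Friday, so Fridays fall on 1, 8, 15, 22, 29; the last is October 29.
At the standard offset (UTC+10:30), 16:00 UTC + 10h30m = 02:30 Quorvik Territory standard time (rolling into the next day, 31 March 2021).
The standard-time date in Quorvik Territory, 31 March 2021, lies within the daylight-saving period (28 February – 29 October), so Quorvik Territory is on daylight time, UTC+11:30.
16:00 UTC + 11h30m = 03:30 Quorvik Territory (rolling into the next day, 31 March 2021).

03:30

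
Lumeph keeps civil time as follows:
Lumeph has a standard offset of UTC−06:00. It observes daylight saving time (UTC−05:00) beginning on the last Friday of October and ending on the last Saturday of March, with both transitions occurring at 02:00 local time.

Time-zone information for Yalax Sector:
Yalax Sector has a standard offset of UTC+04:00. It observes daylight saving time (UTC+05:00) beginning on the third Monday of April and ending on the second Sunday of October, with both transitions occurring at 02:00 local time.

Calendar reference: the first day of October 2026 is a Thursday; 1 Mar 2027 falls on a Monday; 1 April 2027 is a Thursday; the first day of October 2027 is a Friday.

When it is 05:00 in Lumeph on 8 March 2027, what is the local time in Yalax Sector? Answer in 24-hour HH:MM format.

1 October 2026 is a Thursday, so Fridays fall on 2, 9, 16, 23, 30; the last is October 30.
1 March 2027 is a Monday, so Saturdays fall on 6, 13, 20, 27; the last is March 27.
Daylight saving runs 30 October 2026 – 27 March 2027; 8 March 2027 is inside that window, so Lumeph is at UTC−05:00.
05:00 Lumeph + 5h = 10:00 UTC.
1 April 2027 is a Thursday, so the first Monday is April 5 and the third is April 19.
1 October 2027 is a Friday, so the first Sunday is October 3 and the second is October 10.
At the standard offset (UTC+04:00), 10:00 UTC + 4h = 14:00 Yalax Sector standard time.
Daylight saving runs 19 April – 10 October; the standard-time date in Yalax Sector, 8 March 2027, is outside that window, so Yalax Sector is on standard time at UTC+04:00.
10:00 UTC + 4h = 14:00 Yalax Sector.

14:00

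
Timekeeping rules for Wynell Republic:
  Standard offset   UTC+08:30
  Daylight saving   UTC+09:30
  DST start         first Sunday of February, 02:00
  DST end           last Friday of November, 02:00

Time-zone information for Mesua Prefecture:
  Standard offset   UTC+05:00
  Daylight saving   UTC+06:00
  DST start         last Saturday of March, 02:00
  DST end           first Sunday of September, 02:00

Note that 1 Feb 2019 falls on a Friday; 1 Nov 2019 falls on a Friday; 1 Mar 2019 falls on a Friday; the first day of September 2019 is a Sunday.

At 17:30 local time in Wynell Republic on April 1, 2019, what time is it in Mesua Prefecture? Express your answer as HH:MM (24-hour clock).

1 February 2019 is a Friday, so the first Sunday is February 3.
1 November 2019 is a Friday, so Fridays fall on 1, 8, 15, 22, 29; the last is November 29.
Daylight saving runs 3 February – 29 November; April 1, 2019 is inside that window, so Wynell Republic is at UTC+09:30.
17:30 Wynell Republic − 9h30m = 08:00 UTC.
1 March 2019 is a Friday, so Saturdays fall on 2, 9, 16, 23, 30; the last is March 30.
1 September 2019 is a Sunday, so the first Sunday is September 1.
At the standard offset (UTC+05:00), 08:00 UTC + 5h = 13:00 Mesua Prefecture standard time.
The standard-time date in Mesua Prefecture, April 1, 2019, falls between 30 March and 1 September, so daylight saving is in effect and Mesua Prefecture is at UTC+06:00.
08:00 UTC + 6h = 14:00 Mesua Prefecture.

14:00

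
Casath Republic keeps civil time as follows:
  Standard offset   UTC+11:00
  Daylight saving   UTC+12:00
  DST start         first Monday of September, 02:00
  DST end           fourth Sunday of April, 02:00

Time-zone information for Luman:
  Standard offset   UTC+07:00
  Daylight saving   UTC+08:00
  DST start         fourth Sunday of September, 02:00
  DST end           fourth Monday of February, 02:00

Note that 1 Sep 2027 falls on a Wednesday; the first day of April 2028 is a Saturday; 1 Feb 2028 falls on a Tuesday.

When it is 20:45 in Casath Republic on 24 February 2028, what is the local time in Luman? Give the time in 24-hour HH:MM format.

16:45

1 September 2027 is a Wednesday, so the first Monday is September 6.
1 April 2028 is a Saturday, so the first Sunday is April 2 and the fourth is April 23.
24 February 2028 falls between 6 September 2027 and 23 April 2028, so daylight saving is in effect and Casath Republic is at UTC+12:00.
20:45 Casath Republic − 12h = 08:45 UTC.
1 September 2027 is a Wednesday, so the first Sunday is September 5 and the fourth is September 26.
1 February 2028 is a Tuesday, so the first Monday is February 7 and the fourth is February 28.
At the standard offset (UTC+07:00), 08:45 UTC + 7h = 15:45 Luman standard time.
The standard-time date in Luman, 24 February 2028, falls between 26 September 2027 and 28 February 2028, so daylight saving is in effect and Luman is at UTC+08:00.
08:45 UTC + 8h = 16:45 Luman.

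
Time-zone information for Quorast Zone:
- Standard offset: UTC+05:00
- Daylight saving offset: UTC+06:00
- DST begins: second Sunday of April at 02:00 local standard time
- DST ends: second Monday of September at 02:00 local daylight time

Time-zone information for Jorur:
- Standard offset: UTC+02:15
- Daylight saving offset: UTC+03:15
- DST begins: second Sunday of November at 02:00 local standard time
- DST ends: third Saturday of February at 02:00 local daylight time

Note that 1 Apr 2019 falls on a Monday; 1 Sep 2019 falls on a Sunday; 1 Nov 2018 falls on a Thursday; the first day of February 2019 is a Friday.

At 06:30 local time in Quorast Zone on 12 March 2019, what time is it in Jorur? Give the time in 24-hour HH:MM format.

03:45

1 April 2019 is a Monday, so the first Sunday is April 7 and the second is April 14.
1 September 2019 is a Sunday, so the first Monday is September 2 and the second is September 9.
12 March 2019 is outside the daylight-saving period (14 April – 9 September), so Quorast Zone is on standard time, UTC+05:00.
06:30 Quorast Zone − 5h = 01:30 UTC.
1 November 2018 is a Thursday, so the first Sunday is November 4 and the second is November 11.
1 February 2019 is a Friday, so the first Saturday is February 2 and the third is February 16.
At the standard offset (UTC+02:15), 01:30 UTC + 2h15m = 03:45 Jorur standard time.
The standard-time date in Jorur, 12 March 2019, is outside the daylight-saving period (11 November 2018 – 16 February 2019), so Jorur is on standard time, UTC+02:15.
01:30 UTC + 2h15m = 03:45 Jorur.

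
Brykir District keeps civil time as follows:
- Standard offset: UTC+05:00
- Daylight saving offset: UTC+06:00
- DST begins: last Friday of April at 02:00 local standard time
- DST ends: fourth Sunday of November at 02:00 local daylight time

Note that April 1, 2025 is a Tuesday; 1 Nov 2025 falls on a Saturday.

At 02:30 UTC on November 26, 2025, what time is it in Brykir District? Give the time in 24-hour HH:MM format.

07:30

1 April 2025 is a Tuesday, so Fridays fall on 4, 11, 18, 25; the last is April 25.
1 November 2025 is a Saturday, so the first Sunday is November 2 and the fourth is November 23.
At the standard offset (UTC+05:00), 02:30 UTC + 5h = 07:30 Brykir District standard time.
The standard-time date in Brykir District, November 26, 2025, does not fall between 25 April and 23 November, so daylight saving is not in effect and Brykir District is at UTC+05:00.
02:30 UTC + 5h = 07:30 local.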